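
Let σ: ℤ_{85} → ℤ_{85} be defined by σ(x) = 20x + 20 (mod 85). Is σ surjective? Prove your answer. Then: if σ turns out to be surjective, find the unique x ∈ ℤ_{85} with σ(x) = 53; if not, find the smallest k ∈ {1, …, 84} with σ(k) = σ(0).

Since gcd(20, 85) = 5, we have 20x ≡ 0 (mod 5) for all x, so σ(x) ≡ 0 (mod 5).
But 1 ≢ 0 (mod 5), so 1 ∈ ℤ_{85} has no preimage. Thus σ is not surjective.
Since σ is not surjective, we find the least positive k with σ(k) = σ(0): this means 20k ≡ 0 (mod 85), i.e. 85 ∣ 20k. Since gcd(20, 85) = 5, dividing through by 5 this holds exactly when 17 ∣ 4k, and as gcd(4, 17) = 1, exactly when 17 ∣ k.
The smallest positive such k is 17.

17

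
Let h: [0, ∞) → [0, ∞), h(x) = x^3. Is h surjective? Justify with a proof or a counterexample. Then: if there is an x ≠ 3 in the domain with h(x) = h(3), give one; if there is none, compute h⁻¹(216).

For any y ∈ [0, ∞), x = y^{1/3} ∈ [0, ∞) gives h(x) = y, so h is surjective.
Since x ↦ x^3 is strictly increasing on [0, ∞), it is injective there, so no x ≠ 3 in the domain has h(x) = h(3). We therefore compute h⁻¹(216) = 216^{1/3} = 6 (indeed 6^3 = 216).

6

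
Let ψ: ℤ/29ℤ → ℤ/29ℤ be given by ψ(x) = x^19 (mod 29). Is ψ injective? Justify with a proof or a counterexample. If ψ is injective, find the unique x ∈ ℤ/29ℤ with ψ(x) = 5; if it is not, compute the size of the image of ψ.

9

Since 29 is prime, the nonzero elements of ℤ/29ℤ form a cyclic group of order 28.
As gcd(19, 28) = 1, raising to the 19th power is a bijection on this group: if a^19 ≡ b^19 then (ab^{−1})^19 = 1, and the only element of order dividing gcd(19, 28) = 1 is 1, so a = b.
With ψ(0) = 0 this makes ψ injective on all of ℤ/29ℤ, hence bijective (finite equal-size domain and codomain). In particular ψ is injective.
Since ψ is injective, we find the preimage of 5. The inverse of x ↦ x^19 on (ℤ/29ℤ)^× is x ↦ x^3, because 19·3 = 57 = 2·28 + 1 ≡ 1 (mod 28) and x^{28} = 1 for x ≠ 0 (Fermat). So ψ⁻¹(5) = 5^3 mod 29.
Repeated squaring mod 29: 5^1 ≡ 5, 5^2 ≡ 5² = 25. Since 3 = 2 + 1, 5^3 ≡ 25·5: 25·5 = 125 ≡ 9. So 5^3 ≡ 9 (mod 29).
Hence ψ⁻¹(5) = 9.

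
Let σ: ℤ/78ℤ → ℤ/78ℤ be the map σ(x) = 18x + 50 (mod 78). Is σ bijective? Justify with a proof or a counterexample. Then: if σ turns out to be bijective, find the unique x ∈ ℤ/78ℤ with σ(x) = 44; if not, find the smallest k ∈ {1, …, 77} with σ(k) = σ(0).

We have gcd(18, 78) = 6 > 1. Taking u = 0 and v = 13: σ(0) = 50 and σ(13) = 18·13 + 50 = 284 ≡ 50 (mod 78).
So σ(0) = σ(13) while 0 ≠ 13, thus σ is not injective, hence not bijective.
Since σ is not bijective, we find the least positive k with σ(k) = σ(0): this means 18k ≡ 0 (mod 78), i.e. 78 ∣ 18k. Since gcd(18, 78) = 6, dividing through by 6 this holds exactly when 13 ∣ 3k, and as gcd(3, 13) = 1, exactly when 13 ∣ k.
The smallest positive such k is 13.

13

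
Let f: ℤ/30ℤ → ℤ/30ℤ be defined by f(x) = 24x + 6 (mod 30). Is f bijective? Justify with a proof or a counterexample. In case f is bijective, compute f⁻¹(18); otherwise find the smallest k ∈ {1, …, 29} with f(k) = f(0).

We have gcd(24, 30) = 6 > 1. Taking x_1 = 0 and x_2 = 5: f(0) = 6 and f(5) = 24·5 + 6 = 126 ≡ 6 (mod 30).
So f(0) = f(5) while 0 ≠ 5, so f is not injective, hence not bijective.
Since f is not bijective, we find the least positive k with f(k) = f(0): this means 24k ≡ 0 (mod 30), i.e. 30 ∣ 24k. Since gcd(24, 30) = 6, dividing through by 6 this holds exactly when 5 ∣ 4k, and as gcd(4, 5) = 1, exactly when 5 ∣ k.
The smallest positive such k is 5.

5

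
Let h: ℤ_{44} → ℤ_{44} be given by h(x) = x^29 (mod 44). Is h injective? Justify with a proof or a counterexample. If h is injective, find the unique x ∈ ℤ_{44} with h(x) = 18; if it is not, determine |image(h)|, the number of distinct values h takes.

33

h(0) = 0^29 = 0.
h(22): Repeated squaring mod 44: 22^1 ≡ 22, 22^2 ≡ 22² = 484 ≡ 0, 22^4 ≡ 0² = 0, 22^8 ≡ 0² = 0, 22^16 ≡ 0² = 0. Since 29 = 16 + 8 + 4 + 1, 22^29 ≡ 0·0·0·22: 0·0 = 0, then 0·0 = 0, then 0·22 = 0. So 22^29 ≡ 0 (mod 44).
So h(0) = h(22) = 0 while 0 ≠ 22, hence h is not injective.
Since h is not injective, we determine |image(h)|. Computing x^29 mod 44 for each x (by repeated squaring, reducing mod 44 at every step), the values h(0), h(1), …, h(43) are: 0, 1, 28, 15, 36, 9, 24, 19, 40, 5, 32, 11, 12, 17, 4, 3, 20, 13, 8, 7, 16, 21, 0, 23, 28, 37, 36, 31, 24, 41, 40, 27, 32, 33, 12, 39, 4, 25, 20, 35, 8, 29, 16, 43.
The distinct values are {0, 1, 3, 4, 5, 7, 8, 9, 11, 12, 13, 15, 16, 17, 19, 20, 21, 23, 24, 25, 27, 28, 29, 31, 32, 33, 35, 36, 37, 39, 40, 41, 43}; there are 33 of them.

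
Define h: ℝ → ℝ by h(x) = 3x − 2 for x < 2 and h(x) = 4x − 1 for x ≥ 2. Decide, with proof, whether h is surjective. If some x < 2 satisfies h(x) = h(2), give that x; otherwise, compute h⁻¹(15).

Both pieces are strictly increasing (slopes 3 and 4), so each is injective on its own interval.
The left piece maps (−∞, 2) onto (−∞, 4); the right piece maps [2, ∞) onto [7, ∞).
The union (−∞, 4) ∪ [7, ∞) omits the interval between 4 and 7; in particular 4 has no preimage. So h is not surjective.
Because the two images are disjoint, no x < 2 has h(x) = h(2), so we compute h⁻¹(15): 15 lies in [7, ∞), so solve 4x − 1 = 15: x = (15 + 1)/4 = 4.

4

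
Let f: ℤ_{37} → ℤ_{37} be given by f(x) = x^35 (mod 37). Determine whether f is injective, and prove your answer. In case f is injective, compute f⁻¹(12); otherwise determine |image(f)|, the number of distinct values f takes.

34

Since 37 is prime, the nonzero elements of ℤ_{37} form a cyclic group of order 36.
As gcd(35, 36) = 1, raising to the 35th power is a bijection on this group: if x_1^35 ≡ x_2^35 then (x_1x_2^{−1})^35 = 1, and the only element of order dividing gcd(35, 36) = 1 is 1, so x_1 = x_2.
With f(0) = 0 this makes f injective on all of ℤ_{37}, hence bijective (finite equal-size domain and codomain). In particular f is injective.
Since f is injective, we find the preimage of 12. The inverse of x ↦ x^35 on (ℤ_{37})^× is x ↦ x^35, because 35·35 = 1225 = 34·36 + 1 ≡ 1 (mod 36) and x^{36} = 1 for x ≠ 0 (Fermat). So f⁻¹(12) = 12^35 mod 37.
Repeated squaring mod 37: 12^1 ≡ 12, 12^2 ≡ 12² = 144 ≡ 33, 12^4 ≡ 33² = 1089 ≡ 16, 12^8 ≡ 16² = 256 ≡ 34, 12^16 ≡ 34² = 1156 ≡ 9, 12^32 ≡ 9² = 81 ≡ 7. Since 35 = 32 + 2 + 1, 12^35 ≡ 7·33·12: 7·33 = 231 ≡ 9, then 9·12 = 108 ≡ 34. So 12^35 ≡ 34 (mod 37).
Hence f⁻¹(12) = 34.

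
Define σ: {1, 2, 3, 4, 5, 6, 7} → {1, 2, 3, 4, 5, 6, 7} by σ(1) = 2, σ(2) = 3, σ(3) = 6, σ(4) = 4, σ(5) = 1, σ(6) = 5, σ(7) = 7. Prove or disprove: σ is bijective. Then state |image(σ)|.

7

The values 2, 3, 6, 4, 1, 5, 7 are a permutation of {1, 2, 3, 4, 5, 6, 7}: each element appears exactly once.
So σ is injective and surjective, hence bijective.
The image of σ is {1, 2, 3, 4, 5, 6, 7}, which has 7 elements.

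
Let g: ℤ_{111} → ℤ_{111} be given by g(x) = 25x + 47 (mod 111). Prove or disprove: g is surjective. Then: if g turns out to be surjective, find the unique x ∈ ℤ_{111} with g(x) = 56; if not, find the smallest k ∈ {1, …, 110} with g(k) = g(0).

Since gcd(25, 111) = 1, 25 is invertible modulo 111. Euclid's algorithm: 111 = 4·25 + 11, 25 = 2·11 + 3, 11 = 3·3 + 2, 3 = 1·2 + 1; back-substituting gives 1 = 40·25 − 9·111, so 25⁻¹ ≡ 40 (mod 111).
For any y ∈ ℤ_{111}, x = 40(y − 47) mod 111 satisfies g(x) = 25·40(y − 47) + 47 ≡ y (since 25·40 ≡ 1 mod 111). So every y has a preimage.
Hence g is surjective.
Since g is surjective, we find g⁻¹(56): we need 25x ≡ 56 − 47 ≡ 9 (mod 111). Using 25⁻¹ = 40: x ≡ 40·9 = 360 = 3·111 + 27, so x = 27.
Check: g(27) = 25·27 + 47 = 722 = 6·111 + 56 ≡ 56 (mod 111).

27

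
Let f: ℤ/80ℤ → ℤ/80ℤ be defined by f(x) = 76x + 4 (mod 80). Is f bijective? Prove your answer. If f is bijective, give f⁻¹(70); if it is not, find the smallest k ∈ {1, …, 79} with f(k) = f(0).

We have gcd(76, 80) = 4 > 1. Taking u = 0 and v = 20: f(0) = 4 and f(20) = 76·20 + 4 = 1524 ≡ 4 (mod 80).
So f(0) = f(20) while 0 ≠ 20, thus f is not injective, hence not bijective.
Since f is not bijective, we find the least positive k with f(k) = f(0): this means 76k ≡ 0 (mod 80), i.e. 80 ∣ 76k. Since gcd(76, 80) = 4, dividing through by 4 this holds exactly when 20 ∣ 19k, and as gcd(19, 20) = 1, exactly when 20 ∣ k.
The smallest positive such k is 20.

20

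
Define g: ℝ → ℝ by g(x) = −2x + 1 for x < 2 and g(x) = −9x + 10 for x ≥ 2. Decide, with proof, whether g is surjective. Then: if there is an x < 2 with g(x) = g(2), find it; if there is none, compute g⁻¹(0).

Both pieces are strictly decreasing (slopes −2 and −9), so each is injective on its own interval.
The left piece maps (−∞, 2) onto (−3, ∞); the right piece maps [2, ∞) onto (−∞, −8].
The union (−3, ∞) ∪ (−∞, −8] omits the interval between −3 and −8; in particular −3 has no preimage. So g is not surjective.
Because the two images are disjoint, no x < 2 has g(x) = g(2), so we compute g⁻¹(0): 0 lies in (−3, ∞), so solve −2x + 1 = 0: x = (0 − 1)/(−2) = 1/2.

1/2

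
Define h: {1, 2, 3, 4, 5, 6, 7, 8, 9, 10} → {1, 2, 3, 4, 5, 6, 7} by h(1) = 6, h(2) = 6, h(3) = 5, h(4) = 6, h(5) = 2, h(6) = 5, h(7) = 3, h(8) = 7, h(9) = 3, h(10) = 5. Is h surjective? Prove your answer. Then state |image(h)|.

No element maps to 1, so h is not surjective.
The image of h is {2, 3, 5, 6, 7}, which has 5 elements.

5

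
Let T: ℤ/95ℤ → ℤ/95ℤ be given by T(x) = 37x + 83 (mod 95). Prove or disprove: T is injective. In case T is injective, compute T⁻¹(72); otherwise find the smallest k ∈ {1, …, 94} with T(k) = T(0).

If T(a) = T(b), then 37a ≡ 37b (mod 95). Because gcd(37, 95) = 1, we may cancel 37 to get a ≡ b (mod 95).
So T is injective.
We now compute 37⁻¹ mod 95 explicitly. Euclid's algorithm: 95 = 2·37 + 21, 37 = 1·21 + 16, 21 = 1·16 + 5, 16 = 3·5 + 1; back-substituting gives 1 = 18·37 − 7·95, so 37⁻¹ ≡ 18 (mod 95).
Since T is injective, we compute T⁻¹(72): solve 37x + 83 ≡ 72 (mod 95), i.e. 37x ≡ 84 (mod 95).
Multiplying by 37⁻¹ = 18 gives x ≡ 18·84 = 1512 = 15·95 + 87 ≡ 87 (mod 95).
Check: T(87) = 37·87 + 83 = 3302 = 34·95 + 72 ≡ 72 (mod 95).

87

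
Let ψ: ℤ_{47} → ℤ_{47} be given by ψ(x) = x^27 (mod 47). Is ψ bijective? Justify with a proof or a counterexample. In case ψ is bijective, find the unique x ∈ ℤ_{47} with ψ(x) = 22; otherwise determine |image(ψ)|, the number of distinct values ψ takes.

29

Since 47 is prime, the nonzero elements of ℤ_{47} form a cyclic group of order 46.
As gcd(27, 46) = 1, raising to the 27th power is a bijection on this group: if s^27 ≡ t^27 then (st^{−1})^27 = 1, and the only element of order dividing gcd(27, 46) = 1 is 1, so s = t.
With ψ(0) = 0 this makes ψ injective on all of ℤ_{47}, hence bijective (finite equal-size domain and codomain). In particular ψ is bijective.
Since ψ is bijective, we find the preimage of 22. The inverse of x ↦ x^27 on (ℤ_{47})^× is x ↦ x^29, because 27·29 = 783 = 17·46 + 1 ≡ 1 (mod 46) and x^{46} = 1 for x ≠ 0 (Fermat). So ψ⁻¹(22) = 22^29 mod 47.
Repeated squaring mod 47: 22^1 ≡ 22, 22^2 ≡ 22² = 484 ≡ 14, 22^4 ≡ 14² = 196 ≡ 8, 22^8 ≡ 8² = 64 ≡ 17, 22^16 ≡ 17² = 289 ≡ 7. Since 29 = 16 + 8 + 4 + 1, 22^29 ≡ 7·17·8·22: 7·17 = 119 ≡ 25, then 25·8 = 200 ≡ 12, then 12·22 = 264 ≡ 29. So 22^29 ≡ 29 (mod 47).
Hence ψ⁻¹(22) = 29.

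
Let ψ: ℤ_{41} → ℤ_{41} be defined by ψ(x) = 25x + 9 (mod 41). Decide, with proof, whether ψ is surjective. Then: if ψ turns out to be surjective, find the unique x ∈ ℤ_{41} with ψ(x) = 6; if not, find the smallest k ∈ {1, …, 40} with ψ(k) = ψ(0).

Since gcd(25, 41) = 1, 25 is invertible modulo 41. Euclid's algorithm: 41 = 1·25 + 16, 25 = 1·16 + 9, 16 = 1·9 + 7, 9 = 1·7 + 2, 7 = 3·2 + 1; back-substituting gives 1 = 23·25 − 14·41, so 25⁻¹ ≡ 23 (mod 41).
Then y ↦ 23(y − 9) is a two-sided inverse to ψ, so every y ∈ ℤ_{41} has a preimage.
Therefore ψ is surjective.
Since ψ is surjective, we find ψ⁻¹(6): we need 25x ≡ 6 − 9 ≡ 38 (mod 41). Using 25⁻¹ = 23: x ≡ 23·38 = 874 = 21·41 + 13, so x = 13.
Check: ψ(13) = 25·13 + 9 = 334 = 8·41 + 6 ≡ 6 (mod 41).

13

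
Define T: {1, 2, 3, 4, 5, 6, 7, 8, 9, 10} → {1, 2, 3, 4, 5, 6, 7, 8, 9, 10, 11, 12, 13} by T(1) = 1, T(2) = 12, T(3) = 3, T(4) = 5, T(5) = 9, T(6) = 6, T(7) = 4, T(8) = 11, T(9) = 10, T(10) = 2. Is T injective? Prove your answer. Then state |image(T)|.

10

The values T(1), …, T(10) are 1, 12, 3, 5, 9, 6, 4, 11, 10, 2 — all distinct.
So T(x_1) = T(x_2) only when x_1 = x_2, and T is injective.
The image of T is {1, 2, 3, 4, 5, 6, 9, 10, 11, 12}, which has 10 elements.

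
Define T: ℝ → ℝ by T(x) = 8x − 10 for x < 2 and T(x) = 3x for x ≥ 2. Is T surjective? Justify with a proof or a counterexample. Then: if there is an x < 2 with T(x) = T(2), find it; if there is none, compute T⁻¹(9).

3

Both pieces are strictly increasing (slopes 8 and 3), so each is injective on its own interval.
The left piece maps (−∞, 2) onto (−∞, 6); the right piece maps [2, ∞) onto [6, ∞).
These images together cover ℝ, so T is surjective.
Because the two images are disjoint, no x < 2 has T(x) = T(2), so we compute T⁻¹(9): 9 lies in [6, ∞), so solve 3x = 9: x = (9 − 0)/3 = 3.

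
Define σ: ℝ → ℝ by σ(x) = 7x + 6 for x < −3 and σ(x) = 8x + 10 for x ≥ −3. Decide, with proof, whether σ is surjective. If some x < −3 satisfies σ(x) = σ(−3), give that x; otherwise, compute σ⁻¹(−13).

Both pieces are strictly increasing (slopes 7 and 8), so each is injective on its own interval.
The left piece maps (−∞, −3) onto (−∞, −15); the right piece maps [−3, ∞) onto [−14, ∞).
The union (−∞, −15) ∪ [−14, ∞) omits the interval between −15 and −14; in particular −15 has no preimage. So σ is not surjective.
Because the two images are disjoint, no x < −3 has σ(x) = σ(−3), so we compute σ⁻¹(−13): −13 lies in [−14, ∞), so solve 8x + 10 = −13: x = (−13 − 10)/8 = −23/8.

-23/8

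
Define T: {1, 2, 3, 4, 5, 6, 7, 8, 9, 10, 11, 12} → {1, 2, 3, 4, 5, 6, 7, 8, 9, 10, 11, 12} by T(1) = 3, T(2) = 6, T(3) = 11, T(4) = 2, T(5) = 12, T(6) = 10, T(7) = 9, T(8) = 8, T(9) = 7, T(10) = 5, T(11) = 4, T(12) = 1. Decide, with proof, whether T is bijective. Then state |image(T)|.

The values 3, 6, 11, 2, 12, 10, 9, 8, 7, 5, 4, 1 are a permutation of {1, 2, 3, 4, 5, 6, 7, 8, 9, 10, 11, 12}: each element appears exactly once.
So T is injective and surjective, hence bijective.
The image of T is {1, 2, 3, 4, 5, 6, 7, 8, 9, 10, 11, 12}, which has 12 elements.

12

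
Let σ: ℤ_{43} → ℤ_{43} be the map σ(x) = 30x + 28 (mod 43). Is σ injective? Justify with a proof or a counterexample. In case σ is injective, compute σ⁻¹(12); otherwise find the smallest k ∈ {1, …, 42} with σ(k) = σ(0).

31

Suppose σ(s) = σ(t) in ℤ_{43}. Then 30s + 28 ≡ 30t + 28 (mod 43), hence 30(s − t) ≡ 0 (mod 43).
Since gcd(30, 43) = 1, 30 is invertible modulo 43, thus s − t ≡ 0 (mod 43), i.e. s = t.
Thus σ is injective.
We now compute 30⁻¹ mod 43 explicitly. Euclid's algorithm: 43 = 1·30 + 13, 30 = 2·13 + 4, 13 = 3·4 + 1; back-substituting gives 1 = 33·30 − 23·43, so 30⁻¹ ≡ 33 (mod 43).
Since σ is injective, we compute σ⁻¹(12): solve 30x + 28 ≡ 12 (mod 43), i.e. 30x ≡ 27 (mod 43).
Multiplying by 30⁻¹ = 33 gives x ≡ 33·27 = 891 = 20·43 + 31 ≡ 31 (mod 43).
Check: σ(31) = 30·31 + 28 = 958 = 22·43 + 12 ≡ 12 (mod 43).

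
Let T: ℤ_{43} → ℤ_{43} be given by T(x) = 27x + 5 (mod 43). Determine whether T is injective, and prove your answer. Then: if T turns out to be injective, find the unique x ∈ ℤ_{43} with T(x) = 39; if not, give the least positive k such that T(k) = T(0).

14

Suppose T(a) = T(b) in ℤ_{43}. Then 27a + 5 ≡ 27b + 5 (mod 43), hence 27(a − b) ≡ 0 (mod 43).
Since gcd(27, 43) = 1, 27 is invertible modulo 43, hence a − b ≡ 0 (mod 43), i.e. a = b.
Therefore T is injective.
We now compute 27⁻¹ mod 43 explicitly. Euclid's algorithm: 43 = 1·27 + 16, 27 = 1·16 + 11, 16 = 1·11 + 5, 11 = 2·5 + 1; back-substituting gives 1 = 8·27 − 5·43, so 27⁻¹ ≡ 8 (mod 43).
Since T is injective, we find T⁻¹(39): we need 27x ≡ 39 − 5 ≡ 34 (mod 43). Using 27⁻¹ = 8: x ≡ 8·34 = 272 = 6·43 + 14, so x = 14.
Check: T(14) = 27·14 + 5 = 383 = 8·43 + 39 ≡ 39 (mod 43).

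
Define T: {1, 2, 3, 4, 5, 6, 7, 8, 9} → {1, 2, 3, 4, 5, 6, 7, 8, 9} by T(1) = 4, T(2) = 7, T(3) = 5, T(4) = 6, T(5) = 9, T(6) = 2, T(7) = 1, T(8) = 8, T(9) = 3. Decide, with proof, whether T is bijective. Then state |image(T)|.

9

The values 4, 7, 5, 6, 9, 2, 1, 8, 3 are a permutation of {1, 2, 3, 4, 5, 6, 7, 8, 9}: each element appears exactly once.
So T is injective and surjective, hence bijective.
The image of T is {1, 2, 3, 4, 5, 6, 7, 8, 9}, which has 9 elements.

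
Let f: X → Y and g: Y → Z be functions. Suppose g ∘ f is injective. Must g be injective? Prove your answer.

not injective

No. Take X = {1, 2}, Y = {1, 2, 3}, Z = {1, 2, 3}, f(a) = a for each a ∈ X, and g(b) = 2 if b ∈ {2, 3} else g(b) = b.
Then g ∘ f = f is injective (X ⊂ Y and f is the inclusion), but g(2) = g(3) = 2 with 2 ≠ 3, so g is not injective.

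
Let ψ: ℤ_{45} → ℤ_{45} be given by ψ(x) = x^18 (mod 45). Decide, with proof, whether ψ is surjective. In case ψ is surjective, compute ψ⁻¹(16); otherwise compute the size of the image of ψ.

6

ψ(1) = 1^18 = 1.
ψ(4): Repeated squaring mod 45: 4^1 ≡ 4, 4^2 ≡ 4² = 16, 4^4 ≡ 16² = 256 ≡ 31, 4^8 ≡ 31² = 961 ≡ 16, 4^16 ≡ 16² = 256 ≡ 31. Since 18 = 16 + 2, 4^18 ≡ 31·16: 31·16 = 496 ≡ 1. So 4^18 ≡ 1 (mod 45).
So ψ(1) = ψ(4) = 1 while 1 ≠ 4, so ψ is not injective.
A non-injective map from the 45-element set ℤ_{45} to itself takes at most 44 distinct values, so it cannot be surjective. Thus ψ is not surjective.
Since ψ is not surjective, we determine |image(ψ)|. Computing x^18 mod 45 for each x (by repeated squaring, reducing mod 45 at every step), the values ψ(0), ψ(1), …, ψ(44) are: 0, 1, 19, 9, 1, 10, 36, 19, 19, 36, 10, 1, 9, 19, 1, 0, 1, 19, 9, 1, 10, 36, 19, 19, 36, 10, 1, 9, 19, 1, 0, 1, 19, 9, 1, 10, 36, 19, 19, 36, 10, 1, 9, 19, 1.
The distinct values are {0, 1, 9, 10, 19, 36}; there are 6 of them.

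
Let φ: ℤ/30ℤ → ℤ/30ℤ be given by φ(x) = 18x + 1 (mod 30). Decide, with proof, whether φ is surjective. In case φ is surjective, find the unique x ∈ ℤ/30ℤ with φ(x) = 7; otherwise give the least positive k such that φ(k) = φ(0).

5

Since gcd(18, 30) = 6, we have 18x ≡ 0 (mod 6) for all x, so φ(x) ≡ 1 (mod 6).
But 0 ≢ 1 (mod 6), so 0 ∈ ℤ/30ℤ has no preimage. Thus φ is not surjective.
Since φ is not surjective, we find the least positive k with φ(k) = φ(0): this means 18k ≡ 0 (mod 30), i.e. 30 ∣ 18k. Since gcd(18, 30) = 6, dividing through by 6 this holds exactly when 5 ∣ 3k, and as gcd(3, 5) = 1, exactly when 5 ∣ k.
The smallest positive such k is 5.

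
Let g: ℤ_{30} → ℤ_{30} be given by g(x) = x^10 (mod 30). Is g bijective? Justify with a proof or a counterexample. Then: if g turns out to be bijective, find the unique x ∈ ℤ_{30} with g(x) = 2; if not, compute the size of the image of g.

g(2): Repeated squaring mod 30: 2^1 ≡ 2, 2^2 ≡ 2² = 4, 2^4 ≡ 4² = 16, 2^8 ≡ 16² = 256 ≡ 16. Since 10 = 8 + 2, 2^10 ≡ 16·4: 16·4 = 64 ≡ 4. So 2^10 ≡ 4 (mod 30).
g(8): Repeated squaring mod 30: 8^1 ≡ 8, 8^2 ≡ 8² = 64 ≡ 4, 8^4 ≡ 4² = 16, 8^8 ≡ 16² = 256 ≡ 16. Since 10 = 8 + 2, 8^10 ≡ 16·4: 16·4 = 64 ≡ 4. So 8^10 ≡ 4 (mod 30).
So g(2) = g(8) = 4 while 2 ≠ 8, therefore g is not injective, hence not bijective.
Since g is not bijective, we determine |image(g)|. Computing x^10 mod 30 for each x (by repeated squaring, reducing mod 30 at every step), the values g(0), g(1), …, g(29) are: 0, 1, 4, 9, 16, 25, 6, 19, 4, 21, 10, 1, 24, 19, 16, 15, 16, 19, 24, 1, 10, 21, 4, 19, 6, 25, 16, 9, 4, 1.
The distinct values are {0, 1, 4, 6, 9, 10, 15, 16, 19, 21, 24, 25}; there are 12 of them.

12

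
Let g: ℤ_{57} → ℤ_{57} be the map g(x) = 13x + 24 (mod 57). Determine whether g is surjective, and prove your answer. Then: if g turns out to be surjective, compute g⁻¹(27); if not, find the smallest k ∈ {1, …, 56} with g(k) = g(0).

9

Since gcd(13, 57) = 1, 13 is invertible modulo 57. Euclid's algorithm: 57 = 4·13 + 5, 13 = 2·5 + 3, 5 = 1·3 + 2, 3 = 1·2 + 1; back-substituting gives 1 = 22·13 − 5·57, so 13⁻¹ ≡ 22 (mod 57).
Then y ↦ 22(y − 24) is a two-sided inverse to g, so every y ∈ ℤ_{57} has a preimage.
Thus g is surjective.
Since g is surjective, we compute g⁻¹(27): solve 13x + 24 ≡ 27 (mod 57), i.e. 13x ≡ 3 (mod 57).
Multiplying by 13⁻¹ = 22 gives x ≡ 22·3 = 66 = 1·57 + 9 ≡ 9 (mod 57).
Check: g(9) = 13·9 + 24 = 141 = 2·57 + 27 ≡ 27 (mod 57).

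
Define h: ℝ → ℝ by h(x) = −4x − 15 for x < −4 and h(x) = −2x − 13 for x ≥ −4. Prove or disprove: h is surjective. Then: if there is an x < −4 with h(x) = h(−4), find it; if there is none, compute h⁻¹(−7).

Both pieces are strictly decreasing (slopes −4 and −2), so each is injective on its own interval.
The left piece maps (−∞, −4) onto (1, ∞); the right piece maps [−4, ∞) onto (−∞, −5].
The union (1, ∞) ∪ (−∞, −5] omits the interval between 1 and −5; in particular 1 has no preimage. So h is not surjective.
Because the two images are disjoint, no x < −4 has h(x) = h(−4), so we compute h⁻¹(−7): −7 lies in (−∞, −5], so solve −2x − 13 = −7: x = (−7 + 13)/(−2) = −3.

-3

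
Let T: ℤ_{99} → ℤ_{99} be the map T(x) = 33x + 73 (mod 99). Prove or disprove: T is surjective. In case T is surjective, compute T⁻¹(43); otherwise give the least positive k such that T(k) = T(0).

By definition, T is surjective if every y in the codomain equals T(x) for some x in the domain.
Since gcd(33, 99) = 33, we have 33x ≡ 0 (mod 33) for all x, so T(x) ≡ 7 (mod 33).
But 0 ≢ 7 (mod 33), so 0 ∈ ℤ_{99} has no preimage. So T is not surjective.
Since T is not surjective, we find the least positive k with T(k) = T(0): this means 33k ≡ 0 (mod 99), i.e. 99 ∣ 33k. Since gcd(33, 99) = 33, dividing through by 33 this holds exactly when 3 ∣ k.
The smallest positive such k is 3.

3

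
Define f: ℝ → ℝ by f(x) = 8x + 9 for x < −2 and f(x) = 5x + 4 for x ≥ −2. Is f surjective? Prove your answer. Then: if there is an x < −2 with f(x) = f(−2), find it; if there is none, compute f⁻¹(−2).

-6/5

Both pieces are strictly increasing (slopes 8 and 5), so each is injective on its own interval.
The left piece maps (−∞, −2) onto (−∞, −7); the right piece maps [−2, ∞) onto [−6, ∞).
The union (−∞, −7) ∪ [−6, ∞) omits the interval between −7 and −6; in particular −7 has no preimage. So f is not surjective.
Because the two images are disjoint, no x < −2 has f(x) = f(−2), so we compute f⁻¹(−2): −2 lies in [−6, ∞), so solve 5x + 4 = −2: x = (−2 − 4)/5 = −6/5.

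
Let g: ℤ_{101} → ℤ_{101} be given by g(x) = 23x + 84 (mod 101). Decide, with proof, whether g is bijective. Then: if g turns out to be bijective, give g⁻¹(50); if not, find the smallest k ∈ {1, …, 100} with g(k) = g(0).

By definition, injectivity means: for all s, t in the domain, g(s) = g(t) implies s = t.
If g(s) = g(t), then 23s ≡ 23t (mod 101). Because gcd(23, 101) = 1, we may cancel 23 to get s ≡ t (mod 101).
We now compute 23⁻¹ mod 101 explicitly. Euclid's algorithm: 101 = 4·23 + 9, 23 = 2·9 + 5, 9 = 1·5 + 4, 5 = 1·4 + 1; back-substituting gives 1 = 22·23 − 5·101, so 23⁻¹ ≡ 22 (mod 101).
For any y ∈ ℤ_{101}, x = 22(y − 84) mod 101 satisfies g(x) = 23·22(y − 84) + 84 ≡ y (since 23·22 ≡ 1 mod 101). So every y has a preimage.
Thus g is bijective.
Since g is bijective, we find g⁻¹(50): we need 23x ≡ 50 − 84 ≡ 67 (mod 101). Using 23⁻¹ = 22: x ≡ 22·67 = 1474 = 14·101 + 60, so x = 60.
Check: g(60) = 23·60 + 84 = 1464 = 14·101 + 50 ≡ 50 (mod 101).

60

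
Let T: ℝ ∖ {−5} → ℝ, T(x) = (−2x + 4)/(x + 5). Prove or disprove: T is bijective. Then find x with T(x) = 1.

If T(x) = −2, cross-multiplying gives 1(−2x + 4) = −2(x + 5), which simplifies to 4 = −10 — false.  So −2 has no preimage and T is not surjective.
Hence T is not bijective.
Solving T(x) = 1: cross-multiplying gives −2x + 4 = 1(x + 5), which rearranges to −3x = 1, so x = −1/3.

-1/3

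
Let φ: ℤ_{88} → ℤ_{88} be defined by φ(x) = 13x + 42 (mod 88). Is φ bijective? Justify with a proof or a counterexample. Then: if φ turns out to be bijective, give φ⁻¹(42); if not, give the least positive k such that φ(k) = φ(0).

0

Suppose φ(u) = φ(v) in ℤ_{88}. Then 13u + 42 ≡ 13v + 42 (mod 88), thus 13(u − v) ≡ 0 (mod 88).
Since gcd(13, 88) = 1, 13 is invertible modulo 88, thus u − v ≡ 0 (mod 88), i.e. u = v.
We now compute 13⁻¹ mod 88 explicitly. Euclid's algorithm: 88 = 6·13 + 10, 13 = 1·10 + 3, 10 = 3·3 + 1; back-substituting gives 1 = 61·13 − 9·88, so 13⁻¹ ≡ 61 (mod 88).
For any y ∈ ℤ_{88}, x = 61(y − 42) mod 88 satisfies φ(x) = 13·61(y − 42) + 42 ≡ y (since 13·61 ≡ 1 mod 88). So every y has a preimage.
So φ is bijective.
Since φ is bijective, we find φ⁻¹(42): we need 13x ≡ 42 − 42 ≡ 0 (mod 88). Using 13⁻¹ = 61: x ≡ 61·0 = 0, so x = 0.
Check: φ(0) = 13·0 + 42 = 42 ≡ 42 (mod 88).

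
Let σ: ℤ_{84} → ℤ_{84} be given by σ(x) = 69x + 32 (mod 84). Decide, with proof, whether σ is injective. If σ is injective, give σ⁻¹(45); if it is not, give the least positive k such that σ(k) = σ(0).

28

We have gcd(69, 84) = 3 > 1. Taking s = 0 and t = 28: σ(0) = 32 and σ(28) = 69·28 + 32 = 1964 ≡ 32 (mod 84).
So σ(0) = σ(28) while 0 ≠ 28, thus σ is not injective.
Since σ is not injective, we find the least positive k with σ(k) = σ(0): this means 69k ≡ 0 (mod 84), i.e. 84 ∣ 69k. Since gcd(69, 84) = 3, dividing through by 3 this holds exactly when 28 ∣ 23k, and as gcd(23, 28) = 1, exactly when 28 ∣ k.
The smallest positive such k is 28.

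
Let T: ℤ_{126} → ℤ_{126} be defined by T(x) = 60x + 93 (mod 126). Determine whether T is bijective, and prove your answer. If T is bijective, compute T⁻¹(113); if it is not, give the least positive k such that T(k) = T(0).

We have gcd(60, 126) = 6 > 1. Taking u = 0 and v = 21: T(0) = 93 and T(21) = 60·21 + 93 = 1353 ≡ 93 (mod 126).
So T(0) = T(21) while 0 ≠ 21, therefore T is not injective, hence not bijective.
Since T is not bijective, we find the least positive k with T(k) = T(0): this means 60k ≡ 0 (mod 126), i.e. 126 ∣ 60k. Since gcd(60, 126) = 6, dividing through by 6 this holds exactly when 21 ∣ 10k, and as gcd(10, 21) = 1, exactly when 21 ∣ k.
The smallest positive such k is 21.

21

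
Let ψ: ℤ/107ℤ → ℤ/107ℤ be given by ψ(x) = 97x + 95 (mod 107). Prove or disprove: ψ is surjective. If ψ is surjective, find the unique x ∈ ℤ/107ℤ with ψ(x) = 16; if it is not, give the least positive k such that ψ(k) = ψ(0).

40

Recall: surjectivity means every element of the codomain has a preimage under ψ.
Since gcd(97, 107) = 1, 97 is invertible modulo 107. Euclid's algorithm: 107 = 1·97 + 10, 97 = 9·10 + 7, 10 = 1·7 + 3, 7 = 2·3 + 1; back-substituting gives 1 = 32·97 − 29·107, so 97⁻¹ ≡ 32 (mod 107).
Then y ↦ 32(y − 95) is a two-sided inverse to ψ, so every y ∈ ℤ/107ℤ has a preimage.
Hence ψ is surjective.
Since ψ is surjective, we compute ψ⁻¹(16): solve 97x + 95 ≡ 16 (mod 107), i.e. 97x ≡ 28 (mod 107).
Multiplying by 97⁻¹ = 32 gives x ≡ 32·28 = 896 = 8·107 + 40 ≡ 40 (mod 107).
Check: ψ(40) = 97·40 + 95 = 3975 = 37·107 + 16 ≡ 16 (mod 107).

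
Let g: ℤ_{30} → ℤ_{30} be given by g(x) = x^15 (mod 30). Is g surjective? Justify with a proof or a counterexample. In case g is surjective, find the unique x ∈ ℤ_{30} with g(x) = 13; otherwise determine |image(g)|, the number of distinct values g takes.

7

Computing x^15 mod 30 for each x (by repeated squaring, reducing mod 30 at every step), the values g(0), g(1), …, g(29) are: 0, 1, 8, 27, 4, 5, 6, 13, 2, 9, 10, 11, 18, 7, 14, 15, 16, 23, 12, 19, 20, 21, 28, 17, 24, 25, 26, 3, 22, 29.
Every element of ℤ_{30} appears exactly once in this list, so g is a bijection, and in particular surjective.
Since g is surjective, we read off the preimage of 13 from the same table: g(7) = 13, so g⁻¹(13) = 7.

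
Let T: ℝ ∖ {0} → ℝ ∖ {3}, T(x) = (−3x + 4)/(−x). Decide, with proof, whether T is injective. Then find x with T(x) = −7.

2/5

Suppose T(x_1) = T(x_2). Cross-multiplying: (−3x_1 + 4)(−x_2) = (−3x_2 + 4)(−x_1).
Expanding both sides and cancelling the symmetric terms leaves 4·(x_1 − x_2) = 0. Since 4 ≠ 0, x_1 = x_2. Therefore T is injective.
Solving T(x) = −7: cross-multiplying gives −3x + 4 = −7(−x), which rearranges to −10x = −4, so x = 2/5.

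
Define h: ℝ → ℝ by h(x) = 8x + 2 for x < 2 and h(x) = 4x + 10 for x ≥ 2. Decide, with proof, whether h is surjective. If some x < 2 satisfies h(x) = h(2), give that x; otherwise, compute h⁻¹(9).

7/8

Both pieces are strictly increasing (slopes 8 and 4), so each is injective on its own interval.
The left piece maps (−∞, 2) onto (−∞, 18); the right piece maps [2, ∞) onto [18, ∞).
These images together cover ℝ, so h is surjective.
Because the two images are disjoint, no x < 2 has h(x) = h(2), so we compute h⁻¹(9): 9 lies in (−∞, 18), so solve 8x + 2 = 9: x = (9 − 2)/8 = 7/8.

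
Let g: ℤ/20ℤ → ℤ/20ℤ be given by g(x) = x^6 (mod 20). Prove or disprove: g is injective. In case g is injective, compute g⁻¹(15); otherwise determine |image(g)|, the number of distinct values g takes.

6

g(4): Repeated squaring mod 20: 4^1 ≡ 4, 4^2 ≡ 4² = 16, 4^4 ≡ 16² = 256 ≡ 16. Since 6 = 4 + 2, 4^6 ≡ 16·16: 16·16 = 256 ≡ 16. So 4^6 ≡ 16 (mod 20).
g(6): Repeated squaring mod 20: 6^1 ≡ 6, 6^2 ≡ 6² = 36 ≡ 16, 6^4 ≡ 16² = 256 ≡ 16. Since 6 = 4 + 2, 6^6 ≡ 16·16: 16·16 = 256 ≡ 16. So 6^6 ≡ 16 (mod 20).
So g(4) = g(6) = 16 while 4 ≠ 6, so g is not injective.
Since g is not injective, we determine |image(g)|. Computing x^6 mod 20 for each x (by repeated squaring, reducing mod 20 at every step), the values g(0), g(1), …, g(19) are: 0, 1, 4, 9, 16, 5, 16, 9, 4, 1, 0, 1, 4, 9, 16, 5, 16, 9, 4, 1.
The distinct values are {0, 1, 4, 5, 9, 16}; there are 6 of them.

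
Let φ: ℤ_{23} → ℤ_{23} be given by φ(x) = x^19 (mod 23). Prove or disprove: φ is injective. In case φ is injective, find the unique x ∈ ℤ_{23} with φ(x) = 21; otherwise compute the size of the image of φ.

10

Since 23 is prime, the nonzero elements of ℤ_{23} form a cyclic group of order 22.
As gcd(19, 22) = 1, raising to the 19th power is a bijection on this group: if s^19 ≡ t^19 then (st^{−1})^19 = 1, and the only element of order dividing gcd(19, 22) = 1 is 1, so s = t.
With φ(0) = 0 this makes φ injective on all of ℤ_{23}, hence bijective (finite equal-size domain and codomain). In particular φ is injective.
Since φ is injective, we find the preimage of 21. The inverse of x ↦ x^19 on (ℤ_{23})^× is x ↦ x^7, because 19·7 = 133 = 6·22 + 1 ≡ 1 (mod 22) and x^{22} = 1 for x ≠ 0 (Fermat). So φ⁻¹(21) = 21^7 mod 23.
Repeated squaring mod 23: 21^1 ≡ 21, 21^2 ≡ 21² = 441 ≡ 4, 21^4 ≡ 4² = 16. Since 7 = 4 + 2 + 1, 21^7 ≡ 16·4·21: 16·4 = 64 ≡ 18, then 18·21 = 378 ≡ 10. So 21^7 ≡ 10 (mod 23).
Hence φ⁻¹(21) = 10.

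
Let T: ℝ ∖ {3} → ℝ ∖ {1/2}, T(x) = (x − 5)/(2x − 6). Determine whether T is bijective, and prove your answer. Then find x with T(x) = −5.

35/11

Suppose T(x_1) = T(x_2). Cross-multiplying: (x_1 − 5)(2x_2 − 6) = (x_2 − 5)(2x_1 − 6).
Expanding both sides and cancelling the symmetric terms leaves 4·(x_1 − x_2) = 0. Since 4 ≠ 0, x_1 = x_2. So T is injective.
For any y ≠ 1/2, solving y(2x − 6) = x − 5 for x gives a well-defined x ≠ 3. So T is surjective.
Thus T is bijective.
Solving T(x) = −5: cross-multiplying gives x − 5 = −5(2x − 6), which rearranges to 11x = 35, so x = 35/11.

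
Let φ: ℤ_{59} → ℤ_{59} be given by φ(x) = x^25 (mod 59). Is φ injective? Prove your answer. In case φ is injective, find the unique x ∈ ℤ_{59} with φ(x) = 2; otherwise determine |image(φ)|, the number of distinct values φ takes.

Since 59 is prime, the nonzero elements of ℤ_{59} form a cyclic group of order 58.
As gcd(25, 58) = 1, raising to the 25th power is a bijection on this group: if s^25 ≡ t^25 then (st^{−1})^25 = 1, and the only element of order dividing gcd(25, 58) = 1 is 1, so s = t.
With φ(0) = 0 this makes φ injective on all of ℤ_{59}, hence bijective (finite equal-size domain and codomain). In particular φ is injective.
Since φ is injective, we find the preimage of 2. The inverse of x ↦ x^25 on (ℤ_{59})^× is x ↦ x^7, because 25·7 = 175 = 3·58 + 1 ≡ 1 (mod 58) and x^{58} = 1 for x ≠ 0 (Fermat). So φ⁻¹(2) = 2^7 mod 59.
Repeated squaring mod 59: 2^1 ≡ 2, 2^2 ≡ 2² = 4, 2^4 ≡ 4² = 16. Since 7 = 4 + 2 + 1, 2^7 ≡ 16·4·2: 16·4 = 64 ≡ 5, then 5·2 = 10. So 2^7 ≡ 10 (mod 59).
Hence φ⁻¹(2) = 10.

10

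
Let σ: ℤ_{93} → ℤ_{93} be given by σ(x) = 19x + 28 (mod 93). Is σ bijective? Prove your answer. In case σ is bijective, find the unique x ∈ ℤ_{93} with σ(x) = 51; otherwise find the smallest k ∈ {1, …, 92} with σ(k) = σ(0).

11

If σ(a) = σ(b), then 19a ≡ 19b (mod 93). Because gcd(19, 93) = 1, we may cancel 19 to get a ≡ b (mod 93).
We now compute 19⁻¹ mod 93 explicitly. Euclid's algorithm: 93 = 4·19 + 17, 19 = 1·17 + 2, 17 = 8·2 + 1; back-substituting gives 1 = 49·19 − 10·93, so 19⁻¹ ≡ 49 (mod 93).
Then y ↦ 49(y − 28) is a two-sided inverse to σ, so every y ∈ ℤ_{93} has a preimage.
So σ is bijective.
Since σ is bijective, we find σ⁻¹(51): we need 19x ≡ 51 − 28 ≡ 23 (mod 93). Using 19⁻¹ = 49: x ≡ 49·23 = 1127 = 12·93 + 11, so x = 11.
Check: σ(11) = 19·11 + 28 = 237 = 2·93 + 51 ≡ 51 (mod 93).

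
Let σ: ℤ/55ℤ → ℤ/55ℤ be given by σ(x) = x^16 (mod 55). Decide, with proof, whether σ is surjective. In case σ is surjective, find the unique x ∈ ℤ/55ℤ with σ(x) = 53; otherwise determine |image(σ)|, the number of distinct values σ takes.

12

σ(4): Repeated squaring mod 55: 4^1 ≡ 4, 4^2 ≡ 4² = 16, 4^4 ≡ 16² = 256 ≡ 36, 4^8 ≡ 36² = 1296 ≡ 31, 4^16 ≡ 31² = 961 ≡ 26. So 4^16 ≡ 26 (mod 55).
σ(7): Repeated squaring mod 55: 7^1 ≡ 7, 7^2 ≡ 7² = 49, 7^4 ≡ 49² = 2401 ≡ 36, 7^8 ≡ 36² = 1296 ≡ 31, 7^16 ≡ 31² = 961 ≡ 26. So 7^16 ≡ 26 (mod 55).
So σ(4) = σ(7) = 26 while 4 ≠ 7, therefore σ is not injective.
A non-injective map from the 55-element set ℤ/55ℤ to itself takes at most 54 distinct values, so it cannot be surjective. Therefore σ is not surjective.
Since σ is not surjective, we determine |image(σ)|. Computing x^16 mod 55 for each x (by repeated squaring, reducing mod 55 at every step), the values σ(0), σ(1), …, σ(54) are: 0, 1, 31, 36, 26, 5, 16, 26, 36, 31, 45, 11, 1, 31, 36, 15, 16, 16, 26, 36, 20, 1, 11, 1, 31, 25, 26, 16, 16, 26, 25, 31, 1, 11, 1, 20, 36, 26, 16, 16, 15, 36, 31, 1, 11, 45, 31, 36, 26, 16, 5, 26, 36, 31, 1.
The distinct values are {0, 1, 5, 11, 15, 16, 20, 25, 26, 31, 36, 45}; there are 12 of them.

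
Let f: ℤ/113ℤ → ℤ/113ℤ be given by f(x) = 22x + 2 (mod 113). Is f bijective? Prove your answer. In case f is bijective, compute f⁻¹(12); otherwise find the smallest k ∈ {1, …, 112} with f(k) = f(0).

21

Suppose f(u) = f(v) in ℤ/113ℤ. Then 22u + 2 ≡ 22v + 2 (mod 113), so 22(u − v) ≡ 0 (mod 113).
Since gcd(22, 113) = 1, 22 is invertible modulo 113, thus u − v ≡ 0 (mod 113), i.e. u = v.
We now compute 22⁻¹ mod 113 explicitly. Euclid's algorithm: 113 = 5·22 + 3, 22 = 7·3 + 1; back-substituting gives 1 = 36·22 − 7·113, so 22⁻¹ ≡ 36 (mod 113).
For any y ∈ ℤ/113ℤ, x = 36(y − 2) mod 113 satisfies f(x) = 22·36(y − 2) + 2 ≡ y (since 22·36 ≡ 1 mod 113). So every y has a preimage.
Therefore f is bijective.
Since f is bijective, we find f⁻¹(12): we need 22x ≡ 12 − 2 ≡ 10 (mod 113). Using 22⁻¹ = 36: x ≡ 36·10 = 360 = 3·113 + 21, so x = 21.
Check: f(21) = 22·21 + 2 = 464 = 4·113 + 12 ≡ 12 (mod 113).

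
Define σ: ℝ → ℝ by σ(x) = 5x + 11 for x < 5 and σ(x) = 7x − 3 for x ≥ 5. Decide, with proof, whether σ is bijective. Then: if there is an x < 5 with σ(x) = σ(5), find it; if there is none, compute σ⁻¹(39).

Both pieces are strictly increasing (slopes 5 and 7), so each is injective on its own interval.
The left piece maps (−∞, 5) onto (−∞, 36); the right piece maps [5, ∞) onto [32, ∞).
These images overlap. In particular σ(5) = 32 (right piece), and solving 5x + 11 = 32 on the left piece gives x = 21/5 < 5.
So σ(21/5) = σ(5) with 21/5 ≠ 5, and σ is not injective, hence not bijective. This x = 21/5 is the requested value below 5.

21/5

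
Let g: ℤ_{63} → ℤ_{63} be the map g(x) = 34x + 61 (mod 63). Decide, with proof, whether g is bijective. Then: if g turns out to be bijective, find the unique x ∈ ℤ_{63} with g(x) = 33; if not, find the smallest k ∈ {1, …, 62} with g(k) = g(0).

14

If g(a) = g(b), then 34a ≡ 34b (mod 63). Because gcd(34, 63) = 1, we may cancel 34 to get a ≡ b (mod 63).
We now compute 34⁻¹ mod 63 explicitly. Euclid's algorithm: 63 = 1·34 + 29, 34 = 1·29 + 5, 29 = 5·5 + 4, 5 = 1·4 + 1; back-substituting gives 1 = 13·34 − 7·63, so 34⁻¹ ≡ 13 (mod 63).
Then y ↦ 13(y − 61) is a two-sided inverse to g, so every y ∈ ℤ_{63} has a preimage.
Therefore g is bijective.
Since g is bijective, we compute g⁻¹(33): solve 34x + 61 ≡ 33 (mod 63), i.e. 34x ≡ 35 (mod 63).
Multiplying by 34⁻¹ = 13 gives x ≡ 13·35 = 455 = 7·63 + 14 ≡ 14 (mod 63).
Check: g(14) = 34·14 + 61 = 537 = 8·63 + 33 ≡ 33 (mod 63).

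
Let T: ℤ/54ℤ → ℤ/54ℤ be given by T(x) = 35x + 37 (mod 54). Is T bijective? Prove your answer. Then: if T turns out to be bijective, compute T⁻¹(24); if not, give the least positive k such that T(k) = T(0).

49

If T(s) = T(t), then 35s ≡ 35t (mod 54). Because gcd(35, 54) = 1, we may cancel 35 to get s ≡ t (mod 54).
We now compute 35⁻¹ mod 54 explicitly. Euclid's algorithm: 54 = 1·35 + 19, 35 = 1·19 + 16, 19 = 1·16 + 3, 16 = 5·3 + 1; back-substituting gives 1 = 17·35 − 11·54, so 35⁻¹ ≡ 17 (mod 54).
Then y ↦ 17(y − 37) is a two-sided inverse to T, so every y ∈ ℤ/54ℤ has a preimage.
So T is bijective.
Since T is bijective, we compute T⁻¹(24): solve 35x + 37 ≡ 24 (mod 54), i.e. 35x ≡ 41 (mod 54).
Multiplying by 35⁻¹ = 17 gives x ≡ 17·41 = 697 = 12·54 + 49 ≡ 49 (mod 54).
Check: T(49) = 35·49 + 37 = 1752 = 32·54 + 24 ≡ 24 (mod 54).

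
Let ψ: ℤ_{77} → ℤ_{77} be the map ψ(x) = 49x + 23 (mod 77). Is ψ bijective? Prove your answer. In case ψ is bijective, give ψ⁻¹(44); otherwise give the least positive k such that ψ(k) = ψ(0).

11

Recall: ψ is injective when ψ(x_1) = ψ(x_2) forces x_1 = x_2.
We have gcd(49, 77) = 7 > 1. Taking x_1 = 0 and x_2 = 11: ψ(0) = 23 and ψ(11) = 49·11 + 23 = 562 ≡ 23 (mod 77).
So ψ(0) = ψ(11) while 0 ≠ 11, so ψ is not injective, hence not bijective.
Since ψ is not bijective, we find the least positive k with ψ(k) = ψ(0): this means 49k ≡ 0 (mod 77), i.e. 77 ∣ 49k. Since gcd(49, 77) = 7, dividing through by 7 this holds exactly when 11 ∣ 7k, and as gcd(7, 11) = 1, exactly when 11 ∣ k.
The smallest positive such k is 11.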